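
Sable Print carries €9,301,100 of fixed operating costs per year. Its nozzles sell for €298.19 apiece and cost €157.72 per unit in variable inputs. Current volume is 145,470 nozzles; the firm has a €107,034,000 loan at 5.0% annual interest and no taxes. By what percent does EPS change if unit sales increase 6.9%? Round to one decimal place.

Total contribution margin = 145,470 × €140.47 = €20,434,170.90.
Subtracting fixed costs: EBIT = €20,434,170.90 − €9,301,100 = €11,133,070.90.
Interest = €5,351,700.00, so EBIT − I = €5,781,370.90.
DCL = total CM / (EBIT − I) = €20,434,170.90 / €5,781,370.90 = 3.5345.
EPS therefore changes by 3.5345 × (+6.9%) = +24.4%.

+24.4%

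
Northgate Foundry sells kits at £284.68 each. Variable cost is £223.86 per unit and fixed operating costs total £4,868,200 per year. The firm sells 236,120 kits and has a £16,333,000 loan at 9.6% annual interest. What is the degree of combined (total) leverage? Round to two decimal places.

1.81

Contribution at this volume is 236,120 × £60.82 = £14,360,818.40.
Subtracting fixed costs: EBIT = £14,360,818.40 − £4,868,200 = £9,492,618.40. Interest = £1,567,968.00.
DOL = £14,360,818.40 ÷ £9,492,618.40 = 1.5128; DFL = £9,492,618.40 ÷ £7,924,650.40 = 1.1979.
DCL = DOL × DFL = 1.5128 × 1.1979 = 1.8122.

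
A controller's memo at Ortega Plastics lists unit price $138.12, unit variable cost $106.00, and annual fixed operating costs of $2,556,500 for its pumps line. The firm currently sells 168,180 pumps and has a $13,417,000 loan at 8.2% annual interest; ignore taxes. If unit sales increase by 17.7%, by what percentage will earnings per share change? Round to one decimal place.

At 168,180 units, contribution = 168,180 × $32.12 = $5,401,941.60.
EBIT = $5,401,941.60 − $2,556,500 = $2,845,441.60.
After interest of $1,100,194.00, pre-tax earnings = $1,745,247.60.
DCL = total CM / (EBIT − I) = $5,401,941.60 / $1,745,247.60 = 3.0952.
EPS therefore changes by 3.0952 × (+17.7%) = +54.8%.

+54.8%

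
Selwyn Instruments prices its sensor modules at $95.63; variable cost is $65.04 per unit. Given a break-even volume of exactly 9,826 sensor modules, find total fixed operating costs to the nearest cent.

$300,577.34

Contribution margin per unit = $95.63 − $65.04 = $30.59.
Since BE = FC / CM, FC = 9,826 × $30.59 = $300,577.34.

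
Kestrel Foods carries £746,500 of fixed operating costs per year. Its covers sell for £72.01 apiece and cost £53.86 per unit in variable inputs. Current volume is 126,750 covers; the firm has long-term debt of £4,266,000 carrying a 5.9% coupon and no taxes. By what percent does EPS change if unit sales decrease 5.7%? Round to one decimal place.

-10.1%

Total contribution margin = 126,750 × £18.15 = £2,300,512.50.
Operating income = contribution − fixed costs = £2,300,512.50 − £746,500 = £1,554,012.50.
After interest of £251,694.00, pre-tax earnings = £1,302,318.50.
Degree of combined leverage = contribution ÷ (EBIT − I) = £2,300,512.50 ÷ £1,302,318.50 = 1.7665.
%ΔEPS = DCL × %ΔSales = 1.7665 × -5.7% = -10.1%.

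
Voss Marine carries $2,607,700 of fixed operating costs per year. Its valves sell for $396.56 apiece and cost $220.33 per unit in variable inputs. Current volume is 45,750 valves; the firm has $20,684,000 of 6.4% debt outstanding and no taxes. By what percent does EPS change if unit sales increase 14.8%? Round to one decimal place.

+28.9%

Contribution at this volume is 45,750 × $176.23 = $8,062,522.50.
EBIT = $8,062,522.50 − $2,607,700 = $5,454,822.50.
After interest of $1,323,776.00, pre-tax earnings = $4,131,046.50.
DCL = total CM / (EBIT − I) = $8,062,522.50 / $4,131,046.50 = 1.9517.
%ΔEPS = DCL × %ΔSales = 1.9517 × +14.8% = +28.9%.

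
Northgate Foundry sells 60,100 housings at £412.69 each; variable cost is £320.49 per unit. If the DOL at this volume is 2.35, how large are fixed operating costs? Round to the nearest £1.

£3,183,254

Total contribution margin = 60,100 × £92.20 = £5,541,220.00.
Since DOL = CM ÷ EBIT, EBIT = £5,541,220.00 ÷ 2.35 = £2,357,965.96.
Fixed costs = CM − EBIT = £5,541,220.00 − £2,357,965.96 = £3,183,254.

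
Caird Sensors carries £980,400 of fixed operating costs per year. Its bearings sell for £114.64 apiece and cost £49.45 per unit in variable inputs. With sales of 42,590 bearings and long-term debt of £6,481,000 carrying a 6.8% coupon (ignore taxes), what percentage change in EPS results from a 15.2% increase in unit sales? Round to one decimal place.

+31.1%

Contribution at this volume is 42,590 × £65.19 = £2,776,442.10.
Operating income = contribution − fixed costs = £2,776,442.10 − £980,400 = £1,796,042.10.
Interest = £440,708.00, so EBIT − I = £1,355,334.10.
DCL = total CM / (EBIT − I) = £2,776,442.10 / £1,355,334.10 = 2.0485.
EPS therefore changes by 2.0485 × (+15.2%) = +31.1%.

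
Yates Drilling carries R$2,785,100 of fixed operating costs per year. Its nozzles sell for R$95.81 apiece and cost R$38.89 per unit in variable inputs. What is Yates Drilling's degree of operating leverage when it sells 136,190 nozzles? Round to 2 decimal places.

1.56

At 136,190 units, contribution = 136,190 × R$56.92 = R$7,751,934.80.
Subtracting fixed costs: EBIT = R$7,751,934.80 − R$2,785,100 = R$4,966,834.80.
Degree of operating leverage = R$7,751,934.80 / R$4,966,834.80 = 1.5607.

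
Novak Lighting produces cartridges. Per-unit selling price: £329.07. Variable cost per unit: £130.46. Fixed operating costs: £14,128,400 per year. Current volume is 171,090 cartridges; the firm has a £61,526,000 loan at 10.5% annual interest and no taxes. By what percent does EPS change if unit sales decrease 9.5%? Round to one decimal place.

Total contribution margin = 171,090 × £198.61 = £33,980,184.90.
Subtracting fixed costs: EBIT = £33,980,184.90 − £14,128,400 = £19,851,784.90.
After interest of £6,460,230.00, pre-tax earnings = £13,391,554.90.
DCL = total CM / (EBIT − I) = £33,980,184.90 / £13,391,554.90 = 2.5374.
%ΔEPS = DCL × %ΔSales = 2.5374 × -9.5% = -24.1%.

-24.1%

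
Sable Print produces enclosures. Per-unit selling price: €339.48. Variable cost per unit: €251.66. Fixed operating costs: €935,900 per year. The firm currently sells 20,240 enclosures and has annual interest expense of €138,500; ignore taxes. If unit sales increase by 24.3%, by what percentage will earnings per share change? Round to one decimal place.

+61.4%

Contribution at this volume is 20,240 × €87.82 = €1,777,476.80.
Operating income = contribution − fixed costs = €1,777,476.80 − €935,900 = €841,576.80.
After interest of €138,500.00, pre-tax earnings = €703,076.80.
Degree of combined leverage = contribution ÷ (EBIT − I) = €1,777,476.80 ÷ €703,076.80 = 2.5281.
EPS therefore changes by 2.5281 × (+24.3%) = +61.4%.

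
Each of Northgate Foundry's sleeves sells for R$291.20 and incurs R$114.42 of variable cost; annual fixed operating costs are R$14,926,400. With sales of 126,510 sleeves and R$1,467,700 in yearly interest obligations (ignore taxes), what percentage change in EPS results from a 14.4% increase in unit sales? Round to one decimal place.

+53.9%

Total contribution margin = 126,510 × R$176.78 = R$22,364,437.80.
EBIT = R$22,364,437.80 − R$14,926,400 = R$7,438,037.80.
Interest = R$1,467,700.00, so EBIT − I = R$5,970,337.80.
Degree of combined leverage = contribution ÷ (EBIT − I) = R$22,364,437.80 ÷ R$5,970,337.80 = 3.7459.
%ΔEPS = DCL × %ΔSales = 3.7459 × +14.4% = +53.9%.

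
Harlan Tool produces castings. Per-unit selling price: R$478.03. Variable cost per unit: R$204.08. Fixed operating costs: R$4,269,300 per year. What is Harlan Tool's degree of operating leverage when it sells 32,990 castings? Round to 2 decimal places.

Contribution at this volume is 32,990 × R$273.95 = R$9,037,610.50.
Operating income = contribution − fixed costs = R$9,037,610.50 − R$4,269,300 = R$4,768,310.50.
DOL = contribution ÷ EBIT = R$9,037,610.50 ÷ R$4,768,310.50 = 1.8953.

1.90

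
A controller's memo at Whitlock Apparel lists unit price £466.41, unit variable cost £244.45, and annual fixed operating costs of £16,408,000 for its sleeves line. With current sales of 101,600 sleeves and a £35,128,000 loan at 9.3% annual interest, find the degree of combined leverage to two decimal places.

7.84

Total contribution margin = 101,600 × £221.96 = £22,551,136.00.
Operating income = contribution − fixed costs = £22,551,136.00 − £16,408,000 = £6,143,136.00. Interest = £3,266,904.00.
DOL = £22,551,136.00 ÷ £6,143,136.00 = 3.6709; DFL = £6,143,136.00 ÷ £2,876,232.00 = 2.1358.
Combined leverage = 3.6709 × 2.1358 = 7.8403.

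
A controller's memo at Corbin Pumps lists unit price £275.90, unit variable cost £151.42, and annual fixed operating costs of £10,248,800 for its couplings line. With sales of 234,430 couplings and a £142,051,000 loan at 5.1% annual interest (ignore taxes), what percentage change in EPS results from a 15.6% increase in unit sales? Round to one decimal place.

Contribution at this volume is 234,430 × £124.48 = £29,181,846.40.
Operating income = contribution − fixed costs = £29,181,846.40 − £10,248,800 = £18,933,046.40.
Interest = £7,244,601.00, so EBIT − I = £11,688,445.40.
Degree of combined leverage = contribution ÷ (EBIT − I) = £29,181,846.40 ÷ £11,688,445.40 = 2.4966.
EPS therefore changes by 2.4966 × (+15.6%) = +38.9%.

+38.9%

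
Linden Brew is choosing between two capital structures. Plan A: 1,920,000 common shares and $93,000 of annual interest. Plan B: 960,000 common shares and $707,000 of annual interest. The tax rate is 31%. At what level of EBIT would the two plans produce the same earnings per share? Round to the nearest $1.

$1,321,000

Set EPS_A = EPS_B: (EBIT − $93,000)(1 − 0.31) ÷ 1,920,000 = (EBIT − $707,000)(1 − 0.31) ÷ 960,000.
Cancelling (1 − t) and cross-multiplying: 960,000·(EBIT − 93,000) = 1,920,000·(EBIT − 707,000).
Solving, EBIT = (707,000·1,920,000 − 93,000·960,000) / (1,920,000 − 960,000) = 1,268,160,000,000 / 960,000 = 1,321,000.00.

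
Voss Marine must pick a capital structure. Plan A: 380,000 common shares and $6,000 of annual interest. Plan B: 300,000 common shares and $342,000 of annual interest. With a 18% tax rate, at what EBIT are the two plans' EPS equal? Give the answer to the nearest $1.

$1,602,000

At indifference, (EBIT − 6,000)(1 − t)/380,000 = (EBIT − 342,000)(1 − t)/300,000.
The (1 − t) factor cancels: (EBIT − 6,000) × 300,000 = (EBIT − 342,000) × 380,000.
Solving, EBIT = (342,000·380,000 − 6,000·300,000) / (380,000 − 300,000) = 128,160,000,000 / 80,000 = 1,602,000.00.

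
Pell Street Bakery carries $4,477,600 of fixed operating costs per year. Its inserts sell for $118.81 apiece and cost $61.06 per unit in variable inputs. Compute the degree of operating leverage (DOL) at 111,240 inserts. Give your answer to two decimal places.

At 111,240 units, contribution = 111,240 × $57.75 = $6,424,110.00.
Subtracting fixed costs: EBIT = $6,424,110.00 − $4,477,600 = $1,946,510.00.
DOL = contribution ÷ EBIT = $6,424,110.00 ÷ $1,946,510.00 = 3.3003.

3.30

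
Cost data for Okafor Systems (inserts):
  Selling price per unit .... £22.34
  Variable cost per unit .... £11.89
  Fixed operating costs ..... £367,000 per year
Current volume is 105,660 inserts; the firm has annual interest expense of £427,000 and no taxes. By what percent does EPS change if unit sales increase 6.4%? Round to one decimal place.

Total contribution margin = 105,660 × £10.45 = £1,104,147.00.
Operating income = contribution − fixed costs = £1,104,147.00 − £367,000 = £737,147.00.
Interest = £427,000.00, so EBIT − I = £310,147.00.
Degree of combined leverage = contribution ÷ (EBIT − I) = £1,104,147.00 ÷ £310,147.00 = 3.5601.
EPS therefore changes by 3.5601 × (+6.4%) = +22.8%.

+22.8%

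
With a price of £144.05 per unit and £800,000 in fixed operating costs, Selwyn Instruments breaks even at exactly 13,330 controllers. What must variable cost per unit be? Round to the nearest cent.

£84.03

Contribution per unit must be FC / Q = £800,000 / 13,330 = £60.0150.
Variable cost per unit = £144.05 − £60.0150 = £84.03.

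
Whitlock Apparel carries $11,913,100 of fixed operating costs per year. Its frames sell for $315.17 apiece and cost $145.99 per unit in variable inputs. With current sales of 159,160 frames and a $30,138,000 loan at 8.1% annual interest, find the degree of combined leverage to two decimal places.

2.14

At 159,160 units, contribution = 159,160 × $169.18 = $26,926,688.80.
Subtracting fixed costs: EBIT = $26,926,688.80 − $11,913,100 = $15,013,588.80. Interest = $2,441,178.00.
DOL = $26,926,688.80 ÷ $15,013,588.80 = 1.7935; DFL = $15,013,588.80 ÷ $12,572,410.80 = 1.1942.
DCL = DOL × DFL = 1.7935 × 1.1942 = 2.1418.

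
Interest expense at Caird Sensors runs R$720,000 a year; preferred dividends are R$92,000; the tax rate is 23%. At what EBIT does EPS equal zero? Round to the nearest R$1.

R$839,481

Grossing the preferred dividend up to pre-tax terms: R$92,000 / (1 − 0.23) = R$119,480.52.
EPS = 0 when EBIT covers interest plus the pre-tax preferred burden: R$720,000 + R$119,480.52 = R$839,480.52.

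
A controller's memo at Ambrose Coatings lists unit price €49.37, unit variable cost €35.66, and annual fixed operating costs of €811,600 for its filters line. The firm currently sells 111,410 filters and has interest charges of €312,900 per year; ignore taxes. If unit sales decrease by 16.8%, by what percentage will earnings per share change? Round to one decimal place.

-63.7%

At 111,410 units, contribution = 111,410 × €13.71 = €1,527,431.10.
EBIT = €1,527,431.10 − €811,600 = €715,831.10.
After interest of €312,900.00, pre-tax earnings = €402,931.10.
DCL = total CM / (EBIT − I) = €1,527,431.10 / €402,931.10 = 3.7908.
EPS therefore changes by 3.7908 × (-16.8%) = -63.7%.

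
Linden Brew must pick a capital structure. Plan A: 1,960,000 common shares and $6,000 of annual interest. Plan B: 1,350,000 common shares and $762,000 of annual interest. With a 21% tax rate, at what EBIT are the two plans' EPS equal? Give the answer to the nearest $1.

$2,435,115

At indifference, (EBIT − 6,000)(1 − t)/1,960,000 = (EBIT − 762,000)(1 − t)/1,350,000.
The (1 − t) factor cancels: (EBIT − 6,000) × 1,350,000 = (EBIT − 762,000) × 1,960,000.
EBIT × (1,960,000 − 1,350,000) = 762,000 × 1,960,000 − 6,000 × 1,350,000 = 1,485,420,000,000, so EBIT = 1,485,420,000,000 ÷ 610,000 = 2,435,114.75.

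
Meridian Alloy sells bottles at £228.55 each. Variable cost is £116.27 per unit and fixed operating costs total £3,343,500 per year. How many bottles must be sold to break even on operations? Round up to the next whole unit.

Unit CM = price − variable cost = £228.55 − £116.27 = £112.28.
Break-even Q = £3,343,500 / £112.28 = 29,778.23 → 29,779 bottles.

29,779 bottles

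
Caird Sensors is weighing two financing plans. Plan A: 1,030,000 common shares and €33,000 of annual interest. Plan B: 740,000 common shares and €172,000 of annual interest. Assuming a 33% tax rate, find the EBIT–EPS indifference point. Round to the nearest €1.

At indifference, (EBIT − 33,000)(1 − t)/1,030,000 = (EBIT − 172,000)(1 − t)/740,000.
The (1 − t) factor cancels: (EBIT − 33,000) × 740,000 = (EBIT − 172,000) × 1,030,000.
EBIT × (1,030,000 − 740,000) = 172,000 × 1,030,000 − 33,000 × 740,000 = 152,740,000,000, so EBIT = 152,740,000,000 ÷ 290,000 = 526,689.66.

€526,690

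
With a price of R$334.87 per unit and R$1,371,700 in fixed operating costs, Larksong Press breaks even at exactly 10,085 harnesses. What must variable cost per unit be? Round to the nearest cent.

R$198.86

Contribution per unit must be FC / Q = R$1,371,700 / 10,085 = R$136.0139.
Hence VC = price − CM = R$334.87 − R$136.0139 = R$198.86.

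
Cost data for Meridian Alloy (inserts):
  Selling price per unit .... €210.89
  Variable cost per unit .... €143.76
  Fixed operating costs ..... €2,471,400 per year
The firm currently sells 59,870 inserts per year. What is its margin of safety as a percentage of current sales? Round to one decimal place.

38.5%

Each unit contributes €210.89 − €143.76 = €67.13. Break-even units = €2,471,400 ÷ €67.13 = 36,815.13; break-even revenue = 36,815.13 × €210.89 = €7,763,943.78.
Actual sales revenue = 59,870 × €210.89 = €12,625,984.30.
Margin of safety = (€12,625,984.30 − €7,763,943.78) ÷ €12,625,984.30 = 38.5%.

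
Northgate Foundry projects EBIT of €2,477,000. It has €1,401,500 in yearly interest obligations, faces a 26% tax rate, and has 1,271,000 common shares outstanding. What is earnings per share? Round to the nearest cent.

€0.63

Interest = €1,401,500.00, so EBT = €2,477,000 − €1,401,500.00 = €1,075,500.00.
After tax at 26%: net income = €1,075,500.00 × 0.74 = €795,870.00.
EPS = €795,870.00 ÷ 1,271,000 = €0.63.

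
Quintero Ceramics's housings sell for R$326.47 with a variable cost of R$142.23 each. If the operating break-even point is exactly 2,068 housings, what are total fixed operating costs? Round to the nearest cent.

Contribution margin per unit = R$326.47 − R$142.23 = R$184.24.
Fixed costs = break-even units × CM = 2,068 × R$184.24 = R$381,008.32.

R$381,008.32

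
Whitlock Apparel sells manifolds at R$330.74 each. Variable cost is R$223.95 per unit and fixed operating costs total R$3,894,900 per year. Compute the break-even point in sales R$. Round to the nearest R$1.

Contribution margin per unit = R$330.74 − R$223.95 = R$106.79, a CM ratio of R$106.79 ÷ R$330.74 = 0.3229.
Break-even sales = FC ÷ CM ratio = R$3,894,900 × R$330.74 / R$106.79 = R$12,062,920.

R$12,062,920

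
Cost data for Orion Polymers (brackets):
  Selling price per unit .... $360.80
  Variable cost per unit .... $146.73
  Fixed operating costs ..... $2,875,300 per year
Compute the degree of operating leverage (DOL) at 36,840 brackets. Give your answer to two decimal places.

1.57

Contribution at this volume is 36,840 × $214.07 = $7,886,338.80.
EBIT = $7,886,338.80 − $2,875,300 = $5,011,038.80.
DOL = contribution ÷ EBIT = $7,886,338.80 ÷ $5,011,038.80 = 1.5738.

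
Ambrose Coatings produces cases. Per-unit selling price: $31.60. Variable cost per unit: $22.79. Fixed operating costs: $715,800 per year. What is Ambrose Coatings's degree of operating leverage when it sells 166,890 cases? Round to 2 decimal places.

1.95

At 166,890 units, contribution = 166,890 × $8.81 = $1,470,300.90.
Subtracting fixed costs: EBIT = $1,470,300.90 − $715,800 = $754,500.90.
DOL = contribution ÷ EBIT = $1,470,300.90 ÷ $754,500.90 = 1.9487.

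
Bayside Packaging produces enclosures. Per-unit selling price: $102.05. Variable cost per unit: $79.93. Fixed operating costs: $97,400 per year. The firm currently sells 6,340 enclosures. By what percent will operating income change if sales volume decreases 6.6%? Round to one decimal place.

-21.6%

At 6,340 units, contribution = 6,340 × $22.12 = $140,240.80.
EBIT = $140,240.80 − $97,400 = $42,840.80.
So DOL = total CM / EBIT = $140,240.80 / $42,840.80 = 3.2735.
Operating income changes by 3.2735 × -6.6% = -21.6%.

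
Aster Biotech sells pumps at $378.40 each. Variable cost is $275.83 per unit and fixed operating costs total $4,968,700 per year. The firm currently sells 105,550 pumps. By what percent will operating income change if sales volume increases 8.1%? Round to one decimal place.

At 105,550 units, contribution = 105,550 × $102.57 = $10,826,263.50.
Subtracting fixed costs: EBIT = $10,826,263.50 − $4,968,700 = $5,857,563.50.
So DOL = total CM / EBIT = $10,826,263.50 / $5,857,563.50 = 1.8483.
So EBIT moves 1.8483 × (+8.1%) = +15.0%.

+15.0%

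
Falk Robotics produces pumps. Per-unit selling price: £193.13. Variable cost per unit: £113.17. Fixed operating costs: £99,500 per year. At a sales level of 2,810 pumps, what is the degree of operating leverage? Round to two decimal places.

At 2,810 units, contribution = 2,810 × £79.96 = £224,687.60.
Subtracting fixed costs: EBIT = £224,687.60 − £99,500 = £125,187.60.
So DOL = total CM / EBIT = £224,687.60 / £125,187.60 = 1.7948.

1.79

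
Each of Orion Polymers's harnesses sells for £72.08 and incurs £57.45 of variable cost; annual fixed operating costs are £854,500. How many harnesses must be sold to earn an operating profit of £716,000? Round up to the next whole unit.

107,348 harnesses

Contribution margin per unit = £72.08 − £57.45 = £14.63.
Required volume = (fixed costs + target profit) ÷ CM = (£854,500 + £716,000) ÷ £14.63 = 107,347.92, so 107,348 harnesses.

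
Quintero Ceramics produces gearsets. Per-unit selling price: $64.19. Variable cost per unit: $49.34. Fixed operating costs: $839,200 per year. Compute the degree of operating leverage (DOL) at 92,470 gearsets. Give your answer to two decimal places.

2.57

At 92,470 units, contribution = 92,470 × $14.85 = $1,373,179.50.
Subtracting fixed costs: EBIT = $1,373,179.50 − $839,200 = $533,979.50.
So DOL = total CM / EBIT = $1,373,179.50 / $533,979.50 = 2.5716.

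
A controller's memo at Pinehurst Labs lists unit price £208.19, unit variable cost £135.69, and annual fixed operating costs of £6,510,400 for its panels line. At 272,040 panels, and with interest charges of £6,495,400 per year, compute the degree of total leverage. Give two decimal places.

2.94

At 272,040 units, contribution = 272,040 × £72.50 = £19,722,900.00.
EBIT = £19,722,900.00 − £6,510,400 = £13,212,500.00. Interest = £6,495,400.00.
DOL = £19,722,900.00 ÷ £13,212,500.00 = 1.4927; DFL = £13,212,500.00 ÷ £6,717,100.00 = 1.9670.
Combined leverage = 1.4927 × 1.9670 = 2.9361.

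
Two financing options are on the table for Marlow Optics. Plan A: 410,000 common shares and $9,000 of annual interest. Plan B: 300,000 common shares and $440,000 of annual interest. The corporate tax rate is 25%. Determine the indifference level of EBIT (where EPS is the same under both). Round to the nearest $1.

Set EPS_A = EPS_B: (EBIT − $9,000)(1 − 0.25) ÷ 410,000 = (EBIT − $440,000)(1 − 0.25) ÷ 300,000.
The (1 − t) factor cancels: (EBIT − 9,000) × 300,000 = (EBIT − 440,000) × 410,000.
EBIT × (410,000 − 300,000) = 440,000 × 410,000 − 9,000 × 300,000 = 177,700,000,000, so EBIT = 177,700,000,000 ÷ 110,000 = 1,615,454.55.

$1,615,455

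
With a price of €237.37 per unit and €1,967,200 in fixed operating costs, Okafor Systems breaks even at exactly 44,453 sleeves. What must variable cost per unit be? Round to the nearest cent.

€193.12

Contribution per unit must be FC / Q = €1,967,200 / 44,453 = €44.2535.
Variable cost per unit = €237.37 − €44.2535 = €193.12.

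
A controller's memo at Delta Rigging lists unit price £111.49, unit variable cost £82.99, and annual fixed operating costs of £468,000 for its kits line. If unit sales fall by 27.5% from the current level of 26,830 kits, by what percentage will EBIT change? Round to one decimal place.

At 26,830 units, contribution = 26,830 × £28.50 = £764,655.00.
EBIT = £764,655.00 − £468,000 = £296,655.00.
DOL = contribution ÷ EBIT = £764,655.00 ÷ £296,655.00 = 2.5776.
%ΔEBIT = DOL × %ΔSales = 2.5776 × -27.5% = -70.9%.

-70.9%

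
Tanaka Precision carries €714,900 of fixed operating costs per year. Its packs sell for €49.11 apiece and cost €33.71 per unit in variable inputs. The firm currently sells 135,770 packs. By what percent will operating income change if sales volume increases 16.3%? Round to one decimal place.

Total contribution margin = 135,770 × €15.40 = €2,090,858.00.
EBIT = €2,090,858.00 − €714,900 = €1,375,958.00.
So DOL = total CM / EBIT = €2,090,858.00 / €1,375,958.00 = 1.5196.
%ΔEBIT = DOL × %ΔSales = 1.5196 × +16.3% = +24.8%.

+24.8%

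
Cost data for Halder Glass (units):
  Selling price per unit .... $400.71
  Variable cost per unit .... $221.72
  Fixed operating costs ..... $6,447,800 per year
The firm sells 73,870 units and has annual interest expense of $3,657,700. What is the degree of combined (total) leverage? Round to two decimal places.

Contribution at this volume is 73,870 × $178.99 = $13,221,991.30.
EBIT = $13,221,991.30 − $6,447,800 = $6,774,191.30. Interest = $3,657,700.00, so EBIT − I = $3,116,491.30.
Degree of total leverage = total CM / (EBIT − interest) = $13,221,991.30 / $3,116,491.30 = 4.2426.

4.24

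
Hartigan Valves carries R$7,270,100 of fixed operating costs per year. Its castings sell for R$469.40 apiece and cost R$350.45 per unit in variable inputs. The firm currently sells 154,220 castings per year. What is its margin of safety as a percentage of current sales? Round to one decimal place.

Contribution margin per unit = R$469.40 − R$350.45 = R$118.95. Break-even units = R$7,270,100 ÷ R$118.95 = 61,118.96; break-even revenue = 61,118.96 × R$469.40 = R$28,689,238.67.
Current sales = 154,220 × R$469.40 = R$72,390,868.00.
Margin of safety = (R$72,390,868.00 − R$28,689,238.67) ÷ R$72,390,868.00 = 60.4%.

60.4%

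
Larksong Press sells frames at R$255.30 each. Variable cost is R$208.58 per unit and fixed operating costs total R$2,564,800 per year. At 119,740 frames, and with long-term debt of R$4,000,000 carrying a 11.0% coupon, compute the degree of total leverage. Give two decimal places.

At 119,740 units, contribution = 119,740 × R$46.72 = R$5,594,252.80.
EBIT = R$5,594,252.80 − R$2,564,800 = R$3,029,452.80. Interest = R$440,000.00.
DOL = R$5,594,252.80 ÷ R$3,029,452.80 = 1.8466; DFL = R$3,029,452.80 ÷ R$2,589,452.80 = 1.1699.
Combined leverage = 1.8466 × 1.1699 = 2.1603.

2.16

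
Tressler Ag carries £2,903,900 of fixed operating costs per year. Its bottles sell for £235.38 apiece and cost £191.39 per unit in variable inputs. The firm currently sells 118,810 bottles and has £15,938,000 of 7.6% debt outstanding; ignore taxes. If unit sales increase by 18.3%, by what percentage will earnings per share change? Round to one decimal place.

At 118,810 units, contribution = 118,810 × £43.99 = £5,226,451.90.
Operating income = contribution − fixed costs = £5,226,451.90 − £2,903,900 = £2,322,551.90.
Interest = £1,211,288.00, so EBIT − I = £1,111,263.90.
Degree of combined leverage = contribution ÷ (EBIT − I) = £5,226,451.90 ÷ £1,111,263.90 = 4.7032.
EPS therefore changes by 4.7032 × (+18.3%) = +86.1%.

+86.1%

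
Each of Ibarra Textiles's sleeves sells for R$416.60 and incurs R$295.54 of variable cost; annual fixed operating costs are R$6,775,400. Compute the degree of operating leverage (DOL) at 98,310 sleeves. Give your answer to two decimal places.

2.32

Contribution at this volume is 98,310 × R$121.06 = R$11,901,408.60.
Subtracting fixed costs: EBIT = R$11,901,408.60 − R$6,775,400 = R$5,126,008.60.
So DOL = total CM / EBIT = R$11,901,408.60 / R$5,126,008.60 = 2.3218.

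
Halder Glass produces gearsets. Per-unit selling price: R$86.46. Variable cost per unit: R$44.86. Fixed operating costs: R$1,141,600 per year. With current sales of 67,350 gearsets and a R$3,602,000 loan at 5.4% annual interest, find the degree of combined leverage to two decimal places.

1.91

At 67,350 units, contribution = 67,350 × R$41.60 = R$2,801,760.00.
Operating income = contribution − fixed costs = R$2,801,760.00 − R$1,141,600 = R$1,660,160.00. Interest = R$194,508.00, so EBIT − I = R$1,465,652.00.
DCL = contribution ÷ (EBIT − I) = R$2,801,760.00 ÷ R$1,465,652.00 = 1.9116.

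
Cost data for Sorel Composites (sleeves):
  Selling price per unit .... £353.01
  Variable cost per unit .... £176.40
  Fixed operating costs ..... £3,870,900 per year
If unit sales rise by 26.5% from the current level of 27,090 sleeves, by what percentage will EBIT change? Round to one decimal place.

Contribution at this volume is 27,090 × £176.61 = £4,784,364.90.
Operating income = contribution − fixed costs = £4,784,364.90 − £3,870,900 = £913,464.90.
Degree of operating leverage = £4,784,364.90 / £913,464.90 = 5.2376.
%ΔEBIT = DOL × %ΔSales = 5.2376 × +26.5% = +138.8%.

+138.8%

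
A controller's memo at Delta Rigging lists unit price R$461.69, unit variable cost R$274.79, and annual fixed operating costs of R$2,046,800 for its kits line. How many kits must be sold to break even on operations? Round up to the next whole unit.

Contribution margin per unit = R$461.69 − R$274.79 = R$186.90.
Units to break even: R$2,046,800 ÷ R$186.90 = 10,951.31, rounded up to 10,952.

10,952 kits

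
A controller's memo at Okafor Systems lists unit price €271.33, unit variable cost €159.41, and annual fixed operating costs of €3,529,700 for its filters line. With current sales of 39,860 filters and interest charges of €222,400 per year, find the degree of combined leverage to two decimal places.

At 39,860 units, contribution = 39,860 × €111.92 = €4,461,131.20.
Operating income = contribution − fixed costs = €4,461,131.20 − €3,529,700 = €931,431.20. Interest = €222,400.00.
DOL = €4,461,131.20 ÷ €931,431.20 = 4.7895; DFL = €931,431.20 ÷ €709,031.20 = 1.3137.
DCL = DOL × DFL = 4.7895 × 1.3137 = 6.2920.

6.29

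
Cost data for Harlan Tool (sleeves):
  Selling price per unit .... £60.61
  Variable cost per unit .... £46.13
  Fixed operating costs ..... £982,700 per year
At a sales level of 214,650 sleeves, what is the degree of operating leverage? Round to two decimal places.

1.46

Total contribution margin = 214,650 × £14.48 = £3,108,132.00.
Operating income = contribution − fixed costs = £3,108,132.00 − £982,700 = £2,125,432.00.
Degree of operating leverage = £3,108,132.00 / £2,125,432.00 = 1.4624.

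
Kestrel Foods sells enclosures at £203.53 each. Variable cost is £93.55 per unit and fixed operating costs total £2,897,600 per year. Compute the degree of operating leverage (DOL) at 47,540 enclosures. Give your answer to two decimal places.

2.24

Contribution at this volume is 47,540 × £109.98 = £5,228,449.20.
EBIT = £5,228,449.20 − £2,897,600 = £2,330,849.20.
So DOL = total CM / EBIT = £5,228,449.20 / £2,330,849.20 = 2.2432.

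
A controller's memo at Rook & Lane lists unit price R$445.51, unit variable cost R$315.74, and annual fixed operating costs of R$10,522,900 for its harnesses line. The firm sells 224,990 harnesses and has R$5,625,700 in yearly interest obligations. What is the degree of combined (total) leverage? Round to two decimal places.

Contribution at this volume is 224,990 × R$129.77 = R$29,196,952.30.
EBIT = R$29,196,952.30 − R$10,522,900 = R$18,674,052.30. Interest = R$5,625,700.00, so EBIT − I = R$13,048,352.30.
Degree of total leverage = total CM / (EBIT − interest) = R$29,196,952.30 / R$13,048,352.30 = 2.2376.

2.24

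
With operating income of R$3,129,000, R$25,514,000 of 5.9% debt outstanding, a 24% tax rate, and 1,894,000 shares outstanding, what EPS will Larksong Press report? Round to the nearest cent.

R$0.65

Interest = R$1,505,326.00, so EBT = R$3,129,000 − R$1,505,326.00 = R$1,623,674.00.
After tax at 24%: net income = R$1,623,674.00 × 0.76 = R$1,233,992.24.
EPS = R$1,233,992.24 ÷ 1,894,000 = R$0.65.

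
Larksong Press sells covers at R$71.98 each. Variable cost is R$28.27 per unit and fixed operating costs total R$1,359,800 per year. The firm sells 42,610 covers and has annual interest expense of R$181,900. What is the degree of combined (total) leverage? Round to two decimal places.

Contribution at this volume is 42,610 × R$43.71 = R$1,862,483.10.
Subtracting fixed costs: EBIT = R$1,862,483.10 − R$1,359,800 = R$502,683.10. Interest = R$181,900.00.
DOL = R$1,862,483.10 ÷ R$502,683.10 = 3.7051; DFL = R$502,683.10 ÷ R$320,783.10 = 1.5670.
Combined leverage = 3.7051 × 1.5670 = 5.8059.

5.81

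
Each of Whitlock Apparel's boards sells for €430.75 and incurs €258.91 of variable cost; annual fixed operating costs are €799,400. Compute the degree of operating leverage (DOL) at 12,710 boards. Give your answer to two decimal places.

1.58

Total contribution margin = 12,710 × €171.84 = €2,184,086.40.
Subtracting fixed costs: EBIT = €2,184,086.40 − €799,400 = €1,384,686.40.
Degree of operating leverage = €2,184,086.40 / €1,384,686.40 = 1.5773.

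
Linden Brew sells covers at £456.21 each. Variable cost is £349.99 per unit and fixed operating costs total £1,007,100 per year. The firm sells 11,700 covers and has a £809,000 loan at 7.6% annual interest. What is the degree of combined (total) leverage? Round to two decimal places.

Contribution at this volume is 11,700 × £106.22 = £1,242,774.00.
Operating income = contribution − fixed costs = £1,242,774.00 − £1,007,100 = £235,674.00. Interest = £61,484.00, so EBIT − I = £174,190.00.
Degree of total leverage = total CM / (EBIT − interest) = £1,242,774.00 / £174,190.00 = 7.1346.

7.13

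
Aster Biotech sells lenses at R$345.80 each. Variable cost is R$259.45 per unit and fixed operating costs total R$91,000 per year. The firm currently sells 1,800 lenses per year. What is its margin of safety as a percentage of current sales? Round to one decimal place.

41.5%

Unit CM = price − variable cost = R$345.80 − R$259.45 = R$86.35. Break-even units = R$91,000 ÷ R$86.35 = 1,053.85; break-even revenue = 1,053.85 × R$345.80 = R$364,421.54.
Current sales = 1,800 × R$345.80 = R$622,440.00.
Margin of safety = (R$622,440.00 − R$364,421.54) ÷ R$622,440.00 = 41.5%.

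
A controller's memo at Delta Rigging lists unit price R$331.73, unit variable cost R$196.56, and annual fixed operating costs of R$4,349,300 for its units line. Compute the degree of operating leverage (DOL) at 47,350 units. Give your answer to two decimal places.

3.12

At 47,350 units, contribution = 47,350 × R$135.17 = R$6,400,299.50.
Operating income = contribution − fixed costs = R$6,400,299.50 − R$4,349,300 = R$2,050,999.50.
So DOL = total CM / EBIT = R$6,400,299.50 / R$2,050,999.50 = 3.1206.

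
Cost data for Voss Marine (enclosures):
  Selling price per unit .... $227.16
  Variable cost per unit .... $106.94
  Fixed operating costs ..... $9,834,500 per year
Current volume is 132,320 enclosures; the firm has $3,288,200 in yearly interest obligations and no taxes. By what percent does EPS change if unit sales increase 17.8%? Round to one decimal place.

+101.7%

At 132,320 units, contribution = 132,320 × $120.22 = $15,907,510.40.
EBIT = $15,907,510.40 − $9,834,500 = $6,073,010.40.
After interest of $3,288,200.00, pre-tax earnings = $2,784,810.40.
Degree of combined leverage = contribution ÷ (EBIT − I) = $15,907,510.40 ÷ $2,784,810.40 = 5.7122.
%ΔEPS = DCL × %ΔSales = 5.7122 × +17.8% = +101.7%.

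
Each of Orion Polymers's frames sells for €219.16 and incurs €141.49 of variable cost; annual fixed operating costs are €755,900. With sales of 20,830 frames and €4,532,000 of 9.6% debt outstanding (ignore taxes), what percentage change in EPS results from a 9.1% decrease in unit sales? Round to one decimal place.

-34.5%

At 20,830 units, contribution = 20,830 × €77.67 = €1,617,866.10.
Subtracting fixed costs: EBIT = €1,617,866.10 − €755,900 = €861,966.10.
After interest of €435,072.00, pre-tax earnings = €426,894.10.
Degree of combined leverage = contribution ÷ (EBIT − I) = €1,617,866.10 ÷ €426,894.10 = 3.7899.
%ΔEPS = DCL × %ΔSales = 3.7899 × -9.1% = -34.5%.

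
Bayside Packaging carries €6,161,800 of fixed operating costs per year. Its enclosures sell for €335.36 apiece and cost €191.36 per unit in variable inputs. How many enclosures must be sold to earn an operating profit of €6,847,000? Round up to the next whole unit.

Unit CM = price − variable cost = €335.36 − €191.36 = €144.00.
Required volume = (fixed costs + target profit) ÷ CM = (€6,161,800 + €6,847,000) ÷ €144.00 = 90,338.89, so 90,339 enclosures.

90,339 enclosures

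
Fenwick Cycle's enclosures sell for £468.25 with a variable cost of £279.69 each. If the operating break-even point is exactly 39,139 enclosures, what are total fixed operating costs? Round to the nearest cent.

Each unit contributes £468.25 − £279.69 = £188.56.
Since BE = FC / CM, FC = 39,139 × £188.56 = £7,380,049.84.

£7,380,049.84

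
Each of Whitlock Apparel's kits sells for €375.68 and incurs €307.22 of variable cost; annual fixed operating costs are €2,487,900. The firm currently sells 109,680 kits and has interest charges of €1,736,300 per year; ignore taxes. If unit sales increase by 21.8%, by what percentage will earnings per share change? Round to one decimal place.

Total contribution margin = 109,680 × €68.46 = €7,508,692.80.
EBIT = €7,508,692.80 − €2,487,900 = €5,020,792.80.
Interest = €1,736,300.00, so EBIT − I = €3,284,492.80.
DCL = total CM / (EBIT − I) = €7,508,692.80 / €3,284,492.80 = 2.2861.
%ΔEPS = DCL × %ΔSales = 2.2861 × +21.8% = +49.8%.

+49.8%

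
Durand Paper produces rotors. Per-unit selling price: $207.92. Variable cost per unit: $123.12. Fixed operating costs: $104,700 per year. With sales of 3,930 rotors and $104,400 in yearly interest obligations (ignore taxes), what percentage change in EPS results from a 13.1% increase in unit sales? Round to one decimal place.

Total contribution margin = 3,930 × $84.80 = $333,264.00.
Subtracting fixed costs: EBIT = $333,264.00 − $104,700 = $228,564.00.
Interest = $104,400.00, so EBIT − I = $124,164.00.
DCL = total CM / (EBIT − I) = $333,264.00 / $124,164.00 = 2.6841.
%ΔEPS = DCL × %ΔSales = 2.6841 × +13.1% = +35.2%.

+35.2%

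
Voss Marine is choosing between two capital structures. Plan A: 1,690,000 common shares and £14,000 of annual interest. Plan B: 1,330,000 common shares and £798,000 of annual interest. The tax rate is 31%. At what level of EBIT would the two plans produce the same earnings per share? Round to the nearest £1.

£3,694,444

At indifference, (EBIT − 14,000)(1 − t)/1,690,000 = (EBIT − 798,000)(1 − t)/1,330,000.
Cancelling (1 − t) and cross-multiplying: 1,330,000·(EBIT − 14,000) = 1,690,000·(EBIT − 798,000).
EBIT × (1,690,000 − 1,330,000) = 798,000 × 1,690,000 − 14,000 × 1,330,000 = 1,330,000,000,000, so EBIT = 1,330,000,000,000 ÷ 360,000 = 3,694,444.44.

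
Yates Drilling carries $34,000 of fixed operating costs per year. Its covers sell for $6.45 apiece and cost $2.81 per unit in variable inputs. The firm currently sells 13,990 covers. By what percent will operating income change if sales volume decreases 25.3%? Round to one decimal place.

At 13,990 units, contribution = 13,990 × $3.64 = $50,923.60.
Operating income = contribution − fixed costs = $50,923.60 − $34,000 = $16,923.60.
Degree of operating leverage = $50,923.60 / $16,923.60 = 3.0090.
So EBIT moves 3.0090 × (-25.3%) = -76.1%.

-76.1%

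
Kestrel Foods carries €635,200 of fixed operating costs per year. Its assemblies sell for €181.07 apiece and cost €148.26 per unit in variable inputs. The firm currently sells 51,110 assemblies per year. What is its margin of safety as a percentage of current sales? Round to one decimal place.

Unit CM = price − variable cost = €181.07 − €148.26 = €32.81. Break-even units = €635,200 ÷ €32.81 = 19,359.95; break-even revenue = 19,359.95 × €181.07 = €3,505,506.37.
Current sales = 51,110 × €181.07 = €9,254,487.70.
Margin of safety = (€9,254,487.70 − €3,505,506.37) ÷ €9,254,487.70 = 62.1%.

62.1%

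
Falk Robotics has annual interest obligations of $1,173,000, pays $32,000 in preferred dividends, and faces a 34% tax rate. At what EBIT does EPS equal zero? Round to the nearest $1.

$1,221,485

Preferred dividends are paid after tax, so their pre-tax equivalent is $32,000 ÷ (1 − 0.34) = $48,484.85.
EPS = 0 when EBIT covers interest plus the pre-tax preferred burden: $1,173,000 + $48,484.85 = $1,221,484.85.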